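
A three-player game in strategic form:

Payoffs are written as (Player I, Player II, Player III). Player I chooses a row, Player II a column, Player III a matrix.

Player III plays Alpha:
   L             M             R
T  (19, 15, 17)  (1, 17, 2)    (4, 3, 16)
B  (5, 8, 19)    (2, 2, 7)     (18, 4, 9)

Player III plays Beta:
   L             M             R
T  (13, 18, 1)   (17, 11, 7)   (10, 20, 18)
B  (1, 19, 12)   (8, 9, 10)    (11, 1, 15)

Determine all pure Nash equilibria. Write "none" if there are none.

(T, L, Alpha): Player II can switch to M (15 → 17). Not NE.
(T, L, Beta): Player II can switch to R (18 → 20). Not NE.
(T, M, Alpha): Player I can switch to B (1 → 2). Not NE.
(T, M, Beta): Player II can switch to L (11 → 18). Not NE.
(T, R, Alpha): Player I can switch to B (4 → 18). Not NE.
(T, R, Beta): Player I can switch to B (10 → 11). Not NE.
(B, L, Alpha): Player I can switch to T (5 → 19). Not NE.
(B, L, Beta): Player I can switch to T (1 → 13). Not NE.
(The remaining 4 profiles each have a profitable deviation by the same check.)

This game has no pure Nash equilibrium.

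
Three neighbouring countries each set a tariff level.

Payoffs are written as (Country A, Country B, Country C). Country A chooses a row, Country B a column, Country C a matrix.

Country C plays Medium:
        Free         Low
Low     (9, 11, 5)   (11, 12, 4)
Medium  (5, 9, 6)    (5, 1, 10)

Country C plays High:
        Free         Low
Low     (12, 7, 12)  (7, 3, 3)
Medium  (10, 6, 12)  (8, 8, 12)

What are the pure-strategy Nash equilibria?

Country A against (Free, Medium): payoffs 9, 5 → best response Low.
Country A against (Free, High): payoffs 12, 10 → best response Low.
Country A against (Low, Medium): payoffs 11, 5 → best response Low.
Country A against (Low, High): payoffs 7, 8 → best response Medium.
Country B against (Low, Medium): payoffs 11, 12 → best response Low.
Country B against (Low, High): payoffs 7, 3 → best response Free.
Country B against (Medium, Medium): payoffs 9, 1 → best response Free.
Country B against (Medium, High): payoffs 6, 8 → best response Low.
Country C against (Low, Free): payoffs 5, 12 → best response High.
Country C against (Low, Low): payoffs 4, 3 → best response Medium.
Country C against (Medium, Free): payoffs 6, 12 → best response High.
Country C against (Medium, Low): payoffs 10, 12 → best response High.
Mutual best responses: (Low, Free, High); (Low, Low, Medium); (Medium, Low, High).

Pure-strategy Nash equilibria: (Low, Free, High); (Low, Low, Medium); (Medium, Low, High)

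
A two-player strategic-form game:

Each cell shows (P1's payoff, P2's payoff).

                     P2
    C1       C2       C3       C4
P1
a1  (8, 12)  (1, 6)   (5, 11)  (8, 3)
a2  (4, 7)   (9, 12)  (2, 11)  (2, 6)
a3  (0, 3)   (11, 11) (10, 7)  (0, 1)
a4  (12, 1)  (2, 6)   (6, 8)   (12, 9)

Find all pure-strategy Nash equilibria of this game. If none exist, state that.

The pure Nash equilibria are (a3, C2) and (a4, C4).

P1 against C1: payoffs 8, 4, 0, 12 → best response a4.
P1 against C2: payoffs 1, 9, 11, 2 → best response a3.
P1 against C3: payoffs 5, 2, 10, 6 → best response a3.
P1 against C4: payoffs 8, 2, 0, 12 → best response a4.
P2 against a1: payoffs 12, 6, 11, 3 → best response C1.
P2 against a2: payoffs 7, 12, 11, 6 → best response C2.
P2 against a3: payoffs 3, 11, 7, 1 → best response C2.
P2 against a4: payoffs 1, 6, 8, 9 → best response C4.
Mutual best responses: (a3, C2); (a4, C4).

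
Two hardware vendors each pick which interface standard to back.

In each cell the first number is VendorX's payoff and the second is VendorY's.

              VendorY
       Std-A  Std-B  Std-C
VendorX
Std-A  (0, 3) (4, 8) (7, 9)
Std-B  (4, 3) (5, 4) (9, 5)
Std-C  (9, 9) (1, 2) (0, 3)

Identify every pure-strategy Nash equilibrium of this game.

(Std-B, Std-C) and (Std-C, Std-A)

VendorX against Std-A: payoffs 0, 4, 9 → best response Std-C.
VendorX against Std-B: payoffs 4, 5, 1 → best response Std-B.
VendorX against Std-C: payoffs 7, 9, 0 → best response Std-B.
VendorY against Std-A: payoffs 3, 8, 9 → best response Std-C.
VendorY against Std-B: payoffs 3, 4, 5 → best response Std-C.
VendorY against Std-C: payoffs 9, 2, 3 → best response Std-A.
Mutual best responses: (Std-B, Std-C); (Std-C, Std-A).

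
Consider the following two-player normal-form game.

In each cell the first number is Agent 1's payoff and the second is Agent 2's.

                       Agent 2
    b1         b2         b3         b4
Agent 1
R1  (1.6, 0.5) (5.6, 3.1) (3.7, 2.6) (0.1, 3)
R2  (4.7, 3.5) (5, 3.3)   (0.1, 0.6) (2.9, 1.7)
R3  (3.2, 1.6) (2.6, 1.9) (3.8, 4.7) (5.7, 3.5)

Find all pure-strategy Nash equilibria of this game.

(R1, b2) and (R2, b1) and (R3, b3)

Agent 1 against b1: payoffs 1.6, 4.7, 3.2 → best response R2.
Agent 1 against b2: payoffs 5.6, 5, 2.6 → best response R1.
Agent 1 against b3: payoffs 3.7, 0.1, 3.8 → best response R3.
Agent 1 against b4: payoffs 0.1, 2.9, 5.7 → best response R3.
Agent 2 against R1: payoffs 0.5, 3.1, 2.6, 3 → best response b2.
Agent 2 against R2: payoffs 3.5, 3.3, 0.6, 1.7 → best response b1.
Agent 2 against R3: payoffs 1.6, 1.9, 4.7, 3.5 → best response b3.
Mutual best responses: (R1, b2); (R2, b1); (R3, b3).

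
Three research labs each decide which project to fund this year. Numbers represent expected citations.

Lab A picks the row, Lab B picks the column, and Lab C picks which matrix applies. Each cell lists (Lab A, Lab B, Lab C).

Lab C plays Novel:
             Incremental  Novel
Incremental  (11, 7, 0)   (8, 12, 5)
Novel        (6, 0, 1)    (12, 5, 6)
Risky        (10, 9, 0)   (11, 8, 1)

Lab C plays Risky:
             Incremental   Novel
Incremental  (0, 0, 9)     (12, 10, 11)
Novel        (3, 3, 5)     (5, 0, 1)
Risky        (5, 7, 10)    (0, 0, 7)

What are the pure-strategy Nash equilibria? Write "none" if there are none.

(Incremental, Novel, Risky), (Novel, Novel, Novel), (Risky, Incremental, Risky)

Lab A against (Incremental, Novel): payoffs 11, 6, 10 → best response Incremental.
Lab A against (Incremental, Risky): payoffs 0, 3, 5 → best response Risky.
Lab A against (Novel, Novel): payoffs 8, 12, 11 → best response Novel.
Lab A against (Novel, Risky): payoffs 12, 5, 0 → best response Incremental.
Lab B against (Incremental, Novel): payoffs 7, 12 → best response Novel.
Lab B against (Incremental, Risky): payoffs 0, 10 → best response Novel.
Lab B against (Novel, Novel): payoffs 0, 5 → best response Novel.
Lab B against (Novel, Risky): payoffs 3, 0 → best response Incremental.
Lab B against (Risky, Novel): payoffs 9, 8 → best response Incremental.
Lab B against (Risky, Risky): payoffs 7, 0 → best response Incremental.
Lab C against (Incremental, Incremental): payoffs 0, 9 → best response Risky.
Lab C against (Incremental, Novel): payoffs 5, 11 → best response Risky.
Lab C against (Novel, Incremental): payoffs 1, 5 → best response Risky.
Lab C against (Novel, Novel): payoffs 6, 1 → best response Novel.
Lab C against (Risky, Incremental): payoffs 0, 10 → best response Risky.
Lab C against (Risky, Novel): payoffs 1, 7 → best response Risky.
Mutual best responses: (Incremental, Novel, Risky); (Novel, Novel, Novel); (Risky, Incremental, Risky).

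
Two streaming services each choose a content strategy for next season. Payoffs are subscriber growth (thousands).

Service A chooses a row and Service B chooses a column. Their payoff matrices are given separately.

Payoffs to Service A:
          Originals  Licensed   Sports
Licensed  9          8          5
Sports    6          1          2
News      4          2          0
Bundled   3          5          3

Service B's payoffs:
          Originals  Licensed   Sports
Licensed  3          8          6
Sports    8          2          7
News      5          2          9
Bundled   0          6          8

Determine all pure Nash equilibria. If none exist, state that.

The unique pure-strategy Nash equilibrium is (Licensed, Licensed).

Service A against Originals: payoffs 9, 6, 4, 3 → best response Licensed.
Service A against Licensed: payoffs 8, 1, 2, 5 → best response Licensed.
Service A against Sports: payoffs 5, 2, 0, 3 → best response Licensed.
Service B against Licensed: payoffs 3, 8, 6 → best response Licensed.
Service B against Sports: payoffs 8, 2, 7 → best response Originals.
Service B against News: payoffs 5, 2, 9 → best response Sports.
Service B against Bundled: payoffs 0, 6, 8 → best response Sports.
Mutual best responses: (Licensed, Licensed).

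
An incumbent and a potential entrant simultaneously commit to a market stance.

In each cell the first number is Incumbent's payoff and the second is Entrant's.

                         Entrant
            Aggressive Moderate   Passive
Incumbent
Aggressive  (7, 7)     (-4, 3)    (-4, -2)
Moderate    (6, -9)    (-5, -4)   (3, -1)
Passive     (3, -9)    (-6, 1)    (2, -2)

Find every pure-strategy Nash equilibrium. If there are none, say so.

The pure Nash equilibria are (Aggressive, Aggressive); (Moderate, Passive).

For each strategy profile, look for a profitable unilateral deviation.
(Aggressive, Aggressive): Incumbent gets 7, best alternative 6; Entrant gets 7, best alternative 3. No profitable deviation — NE.
(Aggressive, Moderate): Entrant can switch to Aggressive (3 → 7). Not NE.
(Aggressive, Passive): Incumbent can switch to Moderate (-4 → 3). Not NE.
(Moderate, Aggressive): Incumbent can switch to Aggressive (6 → 7). Not NE.
(Moderate, Moderate): Incumbent can switch to Aggressive (-5 → -4). Not NE.
(Moderate, Passive): Incumbent gets 3, best alternative 2; Entrant gets -1, best alternative -4. No profitable deviation — NE.
(Passive, Aggressive): Incumbent can switch to Aggressive (3 → 7). Not NE.
(Passive, Moderate): Incumbent can switch to Aggressive (-6 → -4). Not NE.
(Passive, Passive): Incumbent can switch to Moderate (2 → 3). Not NE.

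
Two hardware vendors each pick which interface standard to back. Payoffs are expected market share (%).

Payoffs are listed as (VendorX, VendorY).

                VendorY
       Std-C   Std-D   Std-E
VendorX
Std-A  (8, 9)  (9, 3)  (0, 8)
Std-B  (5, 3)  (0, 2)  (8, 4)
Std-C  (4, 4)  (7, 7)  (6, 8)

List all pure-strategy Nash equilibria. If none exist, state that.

(Std-A, Std-C), (Std-B, Std-E)

For each player, find the best response to each opponent profile; mutual best responses are the pure NE.
VendorX against Std-C: payoffs 8, 5, 4 → best response Std-A.
VendorX against Std-D: payoffs 9, 0, 7 → best response Std-A.
VendorX against Std-E: payoffs 0, 8, 6 → best response Std-B.
VendorY against Std-A: payoffs 9, 3, 8 → best response Std-C.
VendorY against Std-B: payoffs 3, 2, 4 → best response Std-E.
VendorY against Std-C: payoffs 4, 7, 8 → best response Std-E.
Mutual best responses: (Std-A, Std-C); (Std-B, Std-E).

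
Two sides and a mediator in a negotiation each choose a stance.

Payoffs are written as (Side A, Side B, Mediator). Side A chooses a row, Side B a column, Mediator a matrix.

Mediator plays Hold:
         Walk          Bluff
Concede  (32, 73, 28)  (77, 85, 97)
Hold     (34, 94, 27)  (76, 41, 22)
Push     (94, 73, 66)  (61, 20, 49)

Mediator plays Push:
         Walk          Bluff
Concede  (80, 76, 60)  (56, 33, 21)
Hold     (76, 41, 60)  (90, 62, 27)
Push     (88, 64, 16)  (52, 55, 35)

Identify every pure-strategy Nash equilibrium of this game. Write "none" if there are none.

Check each profile: it is a Nash equilibrium iff no player can strictly gain by switching unilaterally.
(Concede, Walk, Hold): Side A can switch to Hold (32 → 34). Not NE.
(Concede, Walk, Push): Side A can switch to Push (80 → 88). Not NE.
(Concede, Bluff, Hold): Side A gets 77, best alternative 76; Side B gets 85, best alternative 73; Mediator gets 97, best alternative 21. No profitable deviation — NE.
(Concede, Bluff, Push): Side A can switch to Hold (56 → 90). Not NE.
(Hold, Walk, Hold): Side A can switch to Push (34 → 94). Not NE.
(Hold, Walk, Push): Side A can switch to Concede (76 → 80). Not NE.
(Hold, Bluff, Hold): Side A can switch to Concede (76 → 77). Not NE.
(Hold, Bluff, Push): Side A gets 90, best alternative 56; Side B gets 62, best alternative 41; Mediator gets 27, best alternative 22. No profitable deviation — NE.
(Push, Walk, Hold): Side A gets 94, best alternative 34; Side B gets 73, best alternative 20; Mediator gets 66, best alternative 16. No profitable deviation — NE.
(Push, Walk, Push): Mediator can switch to Hold (16 → 66). Not NE.
(Push, Bluff, Hold): Side A can switch to Concede (61 → 77). Not NE.
(Push, Bluff, Push): Side A can switch to Concede (52 → 56). Not NE.

(Concede, Bluff, Hold), (Hold, Bluff, Push), (Push, Walk, Hold)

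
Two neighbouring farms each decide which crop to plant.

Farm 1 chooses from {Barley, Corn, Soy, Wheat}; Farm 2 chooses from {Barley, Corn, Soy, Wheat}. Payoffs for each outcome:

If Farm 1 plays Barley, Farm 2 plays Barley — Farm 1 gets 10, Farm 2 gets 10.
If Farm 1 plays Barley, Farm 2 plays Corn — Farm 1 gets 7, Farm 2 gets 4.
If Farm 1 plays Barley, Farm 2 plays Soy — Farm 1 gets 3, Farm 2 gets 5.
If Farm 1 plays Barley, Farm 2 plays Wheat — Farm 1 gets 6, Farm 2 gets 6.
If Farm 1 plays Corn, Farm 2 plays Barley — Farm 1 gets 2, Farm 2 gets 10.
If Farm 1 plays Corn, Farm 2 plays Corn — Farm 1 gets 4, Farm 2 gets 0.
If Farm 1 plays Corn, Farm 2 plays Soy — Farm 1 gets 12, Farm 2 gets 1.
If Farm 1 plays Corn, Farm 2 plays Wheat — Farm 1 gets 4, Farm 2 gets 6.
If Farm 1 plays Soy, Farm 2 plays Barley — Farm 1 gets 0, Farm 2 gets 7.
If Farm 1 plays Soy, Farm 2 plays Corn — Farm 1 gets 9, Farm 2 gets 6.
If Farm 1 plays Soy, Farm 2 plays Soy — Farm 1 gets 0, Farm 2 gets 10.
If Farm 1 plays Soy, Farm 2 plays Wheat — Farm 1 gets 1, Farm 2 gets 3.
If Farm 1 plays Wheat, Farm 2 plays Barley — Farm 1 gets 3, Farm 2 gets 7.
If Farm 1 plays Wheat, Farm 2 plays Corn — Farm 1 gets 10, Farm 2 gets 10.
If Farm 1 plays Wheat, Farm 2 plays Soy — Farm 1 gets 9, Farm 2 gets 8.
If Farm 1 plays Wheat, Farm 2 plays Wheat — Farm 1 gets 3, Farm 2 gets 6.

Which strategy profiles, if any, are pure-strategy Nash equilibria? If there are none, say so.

For each player, find the best response to each opponent profile; mutual best responses are the pure NE.
Farm 1 against Barley: payoffs 10, 2, 0, 3 → best response Barley.
Farm 1 against Corn: payoffs 7, 4, 9, 10 → best response Wheat.
Farm 1 against Soy: payoffs 3, 12, 0, 9 → best response Corn.
Farm 1 against Wheat: payoffs 6, 4, 1, 3 → best response Barley.
Farm 2 against Barley: payoffs 10, 4, 5, 6 → best response Barley.
Farm 2 against Corn: payoffs 10, 0, 1, 6 → best response Barley.
Farm 2 against Soy: payoffs 7, 6, 10, 3 → best response Soy.
Farm 2 against Wheat: payoffs 7, 10, 8, 6 → best response Corn.
Mutual best responses: (Barley, Barley); (Wheat, Corn).

The pure Nash equilibria are (Barley, Barley) and (Wheat, Corn).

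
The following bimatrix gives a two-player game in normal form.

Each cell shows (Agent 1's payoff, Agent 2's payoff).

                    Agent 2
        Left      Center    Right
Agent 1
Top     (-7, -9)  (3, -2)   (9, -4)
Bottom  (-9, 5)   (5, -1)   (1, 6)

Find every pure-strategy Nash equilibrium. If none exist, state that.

There is no pure-strategy Nash equilibrium.

(Top, Left): Agent 2 can switch to Center (-9 → -2). Not NE.
(Top, Center): Agent 1 can switch to Bottom (3 → 5). Not NE.
(Top, Right): Agent 2 can switch to Center (-4 → -2). Not NE.
(Bottom, Left): Agent 1 can switch to Top (-9 → -7). Not NE.
(Bottom, Center): Agent 2 can switch to Left (-1 → 5). Not NE.
(Bottom, Right): Agent 1 can switch to Top (1 → 9). Not NE.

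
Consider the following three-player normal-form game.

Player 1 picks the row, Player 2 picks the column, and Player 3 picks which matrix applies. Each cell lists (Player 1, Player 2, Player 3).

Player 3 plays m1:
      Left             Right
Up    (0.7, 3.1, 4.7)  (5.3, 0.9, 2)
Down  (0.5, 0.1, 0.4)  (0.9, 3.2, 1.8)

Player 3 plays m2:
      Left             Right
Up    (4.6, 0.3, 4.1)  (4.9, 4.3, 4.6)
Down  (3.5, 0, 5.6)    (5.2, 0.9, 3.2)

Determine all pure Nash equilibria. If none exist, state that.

Player 1 against (Left, m1): payoffs 0.7, 0.5 → best response Up.
Player 1 against (Left, m2): payoffs 4.6, 3.5 → best response Up.
Player 1 against (Right, m1): payoffs 5.3, 0.9 → best response Up.
Player 1 against (Right, m2): payoffs 4.9, 5.2 → best response Down.
Player 2 against (Up, m1): payoffs 3.1, 0.9 → best response Left.
Player 2 against (Up, m2): payoffs 0.3, 4.3 → best response Right.
Player 2 against (Down, m1): payoffs 0.1, 3.2 → best response Right.
Player 2 against (Down, m2): payoffs 0, 0.9 → best response Right.
Player 3 against (Up, Left): payoffs 4.7, 4.1 → best response m1.
Player 3 against (Up, Right): payoffs 2, 4.6 → best response m2.
Player 3 against (Down, Left): payoffs 0.4, 5.6 → best response m2.
Player 3 against (Down, Right): payoffs 1.8, 3.2 → best response m2.
Mutual best responses: (Up, Left, m1); (Down, Right, m2).

The pure Nash equilibria are (Up, Left, m1) and (Down, Right, m2).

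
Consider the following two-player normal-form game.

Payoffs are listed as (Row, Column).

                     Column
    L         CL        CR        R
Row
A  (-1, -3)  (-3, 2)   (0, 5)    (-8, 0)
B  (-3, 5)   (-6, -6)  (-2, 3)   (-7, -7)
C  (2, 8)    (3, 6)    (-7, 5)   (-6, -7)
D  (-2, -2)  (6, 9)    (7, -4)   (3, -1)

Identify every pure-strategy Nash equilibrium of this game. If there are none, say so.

(C, L) and (D, CL)

(A, L): Row can switch to C (-1 → 2). Not NE.
(A, CL): Row can switch to C (-3 → 3). Not NE.
(A, CR): Row can switch to D (0 → 7). Not NE.
(A, R): Row can switch to B (-8 → -7). Not NE.
(B, L): Row can switch to A (-3 → -1). Not NE.
(B, CL): Row can switch to A (-6 → -3). Not NE.
(B, CR): Row can switch to A (-2 → 0). Not NE.
(B, R): Row can switch to C (-7 → -6). Not NE.
(C, L): Row gets 2, best alternative -1; Column gets 8, best alternative 6. No profitable deviation — NE.
(C, CL): Row can switch to D (3 → 6). Not NE.
(C, CR): Row can switch to A (-7 → 0). Not NE.
(D, CL): Row gets 6, best alternative 3; Column gets 9, best alternative -1. No profitable deviation — NE.
(The remaining 4 profiles each have a profitable deviation by the same check.)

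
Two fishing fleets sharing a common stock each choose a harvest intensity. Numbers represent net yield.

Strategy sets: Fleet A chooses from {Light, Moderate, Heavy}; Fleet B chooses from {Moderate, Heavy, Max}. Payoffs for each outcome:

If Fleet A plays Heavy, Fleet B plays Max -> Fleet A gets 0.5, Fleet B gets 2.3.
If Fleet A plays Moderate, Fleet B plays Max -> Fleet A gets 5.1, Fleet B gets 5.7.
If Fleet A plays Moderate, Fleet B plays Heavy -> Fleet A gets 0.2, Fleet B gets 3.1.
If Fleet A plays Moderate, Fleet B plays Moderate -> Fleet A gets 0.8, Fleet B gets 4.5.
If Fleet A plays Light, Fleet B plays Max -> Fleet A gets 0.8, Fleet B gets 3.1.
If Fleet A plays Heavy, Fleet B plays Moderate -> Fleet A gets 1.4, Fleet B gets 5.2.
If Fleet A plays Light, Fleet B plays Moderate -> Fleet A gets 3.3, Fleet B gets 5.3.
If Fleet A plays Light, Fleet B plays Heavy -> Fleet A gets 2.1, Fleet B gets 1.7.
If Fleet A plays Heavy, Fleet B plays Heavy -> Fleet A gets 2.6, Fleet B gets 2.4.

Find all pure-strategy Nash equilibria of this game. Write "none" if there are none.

Fleet A against Moderate: payoffs 3.3, 0.8, 1.4 → best response Light.
Fleet A against Heavy: payoffs 2.1, 0.2, 2.6 → best response Heavy.
Fleet A against Max: payoffs 0.8, 5.1, 0.5 → best response Moderate.
Fleet B against Light: payoffs 5.3, 1.7, 3.1 → best response Moderate.
Fleet B against Moderate: payoffs 4.5, 3.1, 5.7 → best response Max.
Fleet B against Heavy: payoffs 5.2, 2.4, 2.3 → best response Moderate.
Mutual best responses: (Light, Moderate); (Moderate, Max).

(Light, Moderate), (Moderate, Max)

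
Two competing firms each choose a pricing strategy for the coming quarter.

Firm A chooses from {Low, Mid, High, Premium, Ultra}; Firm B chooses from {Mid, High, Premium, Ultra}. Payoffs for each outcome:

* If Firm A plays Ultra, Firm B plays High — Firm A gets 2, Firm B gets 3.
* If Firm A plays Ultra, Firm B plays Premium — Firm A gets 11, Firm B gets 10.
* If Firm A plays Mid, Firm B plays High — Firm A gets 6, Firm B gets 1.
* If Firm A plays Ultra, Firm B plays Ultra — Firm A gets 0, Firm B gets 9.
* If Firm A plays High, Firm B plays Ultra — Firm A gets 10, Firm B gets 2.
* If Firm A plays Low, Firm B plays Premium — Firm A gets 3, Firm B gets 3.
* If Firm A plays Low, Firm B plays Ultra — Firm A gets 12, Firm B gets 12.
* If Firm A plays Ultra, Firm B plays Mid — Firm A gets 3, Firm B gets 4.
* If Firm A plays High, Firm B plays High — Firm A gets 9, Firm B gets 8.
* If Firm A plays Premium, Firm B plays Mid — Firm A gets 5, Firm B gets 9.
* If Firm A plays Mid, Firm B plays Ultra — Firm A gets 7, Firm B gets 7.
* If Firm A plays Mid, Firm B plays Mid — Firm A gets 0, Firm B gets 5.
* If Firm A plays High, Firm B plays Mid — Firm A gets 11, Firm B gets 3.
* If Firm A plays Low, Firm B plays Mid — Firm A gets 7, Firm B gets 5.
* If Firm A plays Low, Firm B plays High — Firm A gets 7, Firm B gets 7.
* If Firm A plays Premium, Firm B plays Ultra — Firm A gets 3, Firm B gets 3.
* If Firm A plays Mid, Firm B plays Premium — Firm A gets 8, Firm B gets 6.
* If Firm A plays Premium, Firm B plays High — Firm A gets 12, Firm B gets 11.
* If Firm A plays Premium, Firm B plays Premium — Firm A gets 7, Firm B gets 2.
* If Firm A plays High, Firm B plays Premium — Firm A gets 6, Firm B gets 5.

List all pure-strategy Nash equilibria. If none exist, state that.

(Low, Mid): Firm A can switch to High (7 → 11). Not NE.
(Low, High): Firm A can switch to High (7 → 9). Not NE.
(Low, Premium): Firm A can switch to Mid (3 → 8). Not NE.
(Low, Ultra): Firm A gets 12, best alternative 10; Firm B gets 12, best alternative 7. No profitable deviation — NE.
(Mid, Mid): Firm A can switch to Low (0 → 7). Not NE.
(Mid, High): Firm A can switch to Low (6 → 7). Not NE.
(Mid, Premium): Firm A can switch to Ultra (8 → 11). Not NE.
(Mid, Ultra): Firm A can switch to Low (7 → 12). Not NE.
(High, Mid): Firm B can switch to High (3 → 8). Not NE.
(High, High): Firm A can switch to Premium (9 → 12). Not NE.
(High, Premium): Firm A can switch to Mid (6 → 8). Not NE.
(High, Ultra): Firm A can switch to Low (10 → 12). Not NE.
(Premium, Mid): Firm A can switch to Low (5 → 7). Not NE.
(Premium, High): Firm A gets 12, best alternative 9; Firm B gets 11, best alternative 9. No profitable deviation — NE.
(Ultra, Premium): Firm A gets 11, best alternative 8; Firm B gets 10, best alternative 9. No profitable deviation — NE.
(The remaining 5 profiles each have a profitable deviation by the same check.)

Pure-strategy Nash equilibria: (Low, Ultra) and (Premium, High) and (Ultra, Premium)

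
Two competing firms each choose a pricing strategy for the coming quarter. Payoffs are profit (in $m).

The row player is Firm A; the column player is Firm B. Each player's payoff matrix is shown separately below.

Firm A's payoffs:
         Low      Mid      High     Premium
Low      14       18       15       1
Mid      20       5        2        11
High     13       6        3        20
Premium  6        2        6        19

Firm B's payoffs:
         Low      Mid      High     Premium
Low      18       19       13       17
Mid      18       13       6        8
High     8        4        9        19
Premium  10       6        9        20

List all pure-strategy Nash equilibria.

The pure Nash equilibria are (Low, Mid) and (Mid, Low) and (High, Premium).

Firm A against Low: payoffs 14, 20, 13, 6 → best response Mid.
Firm A against Mid: payoffs 18, 5, 6, 2 → best response Low.
Firm A against High: payoffs 15, 2, 3, 6 → best response Low.
Firm A against Premium: payoffs 1, 11, 20, 19 → best response High.
Firm B against Low: payoffs 18, 19, 13, 17 → best response Mid.
Firm B against Mid: payoffs 18, 13, 6, 8 → best response Low.
Firm B against High: payoffs 8, 4, 9, 19 → best response Premium.
Firm B against Premium: payoffs 10, 6, 9, 20 → best response Premium.
Mutual best responses: (Low, Mid); (Mid, Low); (High, Premium).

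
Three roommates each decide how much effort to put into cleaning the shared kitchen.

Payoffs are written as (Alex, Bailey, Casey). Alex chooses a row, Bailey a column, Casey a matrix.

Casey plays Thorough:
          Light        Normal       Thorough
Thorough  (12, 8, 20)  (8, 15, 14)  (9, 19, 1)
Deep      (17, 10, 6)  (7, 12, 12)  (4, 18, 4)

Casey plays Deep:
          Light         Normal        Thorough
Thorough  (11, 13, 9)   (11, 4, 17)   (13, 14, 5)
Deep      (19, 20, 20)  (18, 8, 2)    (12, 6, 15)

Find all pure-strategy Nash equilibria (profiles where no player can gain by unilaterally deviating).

The pure Nash equilibria are (Thorough, Thorough, Deep) and (Deep, Light, Deep).

Alex against (Light, Thorough): payoffs 12, 17 → best response Deep.
Alex against (Light, Deep): payoffs 11, 19 → best response Deep.
Alex against (Normal, Thorough): payoffs 8, 7 → best response Thorough.
Alex against (Normal, Deep): payoffs 11, 18 → best response Deep.
Alex against (Thorough, Thorough): payoffs 9, 4 → best response Thorough.
Alex against (Thorough, Deep): payoffs 13, 12 → best response Thorough.
Bailey against (Thorough, Thorough): payoffs 8, 15, 19 → best response Thorough.
Bailey against (Thorough, Deep): payoffs 13, 4, 14 → best response Thorough.
Bailey against (Deep, Thorough): payoffs 10, 12, 18 → best response Thorough.
Bailey against (Deep, Deep): payoffs 20, 8, 6 → best response Light.
Casey against (Thorough, Light): payoffs 20, 9 → best response Thorough.
Casey against (Thorough, Normal): payoffs 14, 17 → best response Deep.
Casey against (Thorough, Thorough): payoffs 1, 5 → best response Deep.
Casey against (Deep, Light): payoffs 6, 20 → best response Deep.
Casey against (Deep, Normal): payoffs 12, 2 → best response Thorough.
Casey against (Deep, Thorough): payoffs 4, 15 → best response Deep.
Mutual best responses: (Thorough, Thorough, Deep); (Deep, Light, Deep).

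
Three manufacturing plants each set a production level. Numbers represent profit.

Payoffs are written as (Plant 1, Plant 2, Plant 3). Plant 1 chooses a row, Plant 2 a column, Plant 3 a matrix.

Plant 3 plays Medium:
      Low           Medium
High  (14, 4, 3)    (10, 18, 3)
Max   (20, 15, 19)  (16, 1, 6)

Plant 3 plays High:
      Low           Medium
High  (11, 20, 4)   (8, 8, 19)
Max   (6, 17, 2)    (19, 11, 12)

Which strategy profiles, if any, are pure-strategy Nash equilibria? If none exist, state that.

Pure-strategy Nash equilibria: (High, Low, High), (Max, Low, Medium)

Plant 1 against (Low, Medium): payoffs 14, 20 → best response Max.
Plant 1 against (Low, High): payoffs 11, 6 → best response High.
Plant 1 against (Medium, Medium): payoffs 10, 16 → best response Max.
Plant 1 against (Medium, High): payoffs 8, 19 → best response Max.
Plant 2 against (High, Medium): payoffs 4, 18 → best response Medium.
Plant 2 against (High, High): payoffs 20, 8 → best response Low.
Plant 2 against (Max, Medium): payoffs 15, 1 → best response Low.
Plant 2 against (Max, High): payoffs 17, 11 → best response Low.
Plant 3 against (High, Low): payoffs 3, 4 → best response High.
Plant 3 against (High, Medium): payoffs 3, 19 → best response High.
Plant 3 against (Max, Low): payoffs 19, 2 → best response Medium.
Plant 3 against (Max, Medium): payoffs 6, 12 → best response High.
Mutual best responses: (High, Low, High); (Max, Low, Medium).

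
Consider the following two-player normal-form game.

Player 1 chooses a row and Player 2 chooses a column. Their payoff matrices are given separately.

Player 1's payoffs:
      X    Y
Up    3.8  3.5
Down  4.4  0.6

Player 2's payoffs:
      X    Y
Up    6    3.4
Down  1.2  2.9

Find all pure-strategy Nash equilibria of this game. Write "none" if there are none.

Player 1 against X: payoffs 3.8, 4.4 → best response Down.
Player 1 against Y: payoffs 3.5, 0.6 → best response Up.
Player 2 against Up: payoffs 6, 3.4 → best response X.
Player 2 against Down: payoffs 1.2, 2.9 → best response Y.
No profile is a mutual best response for all players.

No pure-strategy Nash equilibrium.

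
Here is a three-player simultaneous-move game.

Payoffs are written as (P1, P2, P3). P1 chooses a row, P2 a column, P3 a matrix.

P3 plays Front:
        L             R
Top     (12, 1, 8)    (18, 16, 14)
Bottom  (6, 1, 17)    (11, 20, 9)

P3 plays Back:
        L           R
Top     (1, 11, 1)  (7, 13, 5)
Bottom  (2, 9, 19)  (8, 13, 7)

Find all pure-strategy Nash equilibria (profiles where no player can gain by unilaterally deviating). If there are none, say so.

(Top, L, Front): P2 can switch to R (1 → 16). Not NE.
(Top, L, Back): P1 can switch to Bottom (1 → 2). Not NE.
(Top, R, Front): P1 gets 18, best alternative 11; P2 gets 16, best alternative 1; P3 gets 14, best alternative 5. No profitable deviation — NE.
(Top, R, Back): P1 can switch to Bottom (7 → 8). Not NE.
(Bottom, L, Front): P1 can switch to Top (6 → 12). Not NE.
(Bottom, L, Back): P2 can switch to R (9 → 13). Not NE.
(Bottom, R, Front): P1 can switch to Top (11 → 18). Not NE.
(Bottom, R, Back): P3 can switch to Front (7 → 9). Not NE.

(Top, R, Front)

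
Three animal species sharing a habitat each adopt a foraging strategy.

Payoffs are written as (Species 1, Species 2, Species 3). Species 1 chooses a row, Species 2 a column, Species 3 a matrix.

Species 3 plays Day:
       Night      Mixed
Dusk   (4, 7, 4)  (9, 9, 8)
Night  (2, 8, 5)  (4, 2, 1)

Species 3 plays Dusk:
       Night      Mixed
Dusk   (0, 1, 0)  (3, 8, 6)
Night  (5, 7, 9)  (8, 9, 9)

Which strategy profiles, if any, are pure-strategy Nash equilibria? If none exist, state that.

Pure-strategy Nash equilibria: (Dusk, Mixed, Day); (Night, Mixed, Dusk)

Species 1 against (Night, Day): payoffs 4, 2 → best response Dusk.
Species 1 against (Night, Dusk): payoffs 0, 5 → best response Night.
Species 1 against (Mixed, Day): payoffs 9, 4 → best response Dusk.
Species 1 against (Mixed, Dusk): payoffs 3, 8 → best response Night.
Species 2 against (Dusk, Day): payoffs 7, 9 → best response Mixed.
Species 2 against (Dusk, Dusk): payoffs 1, 8 → best response Mixed.
Species 2 against (Night, Day): payoffs 8, 2 → best response Night.
Species 2 against (Night, Dusk): payoffs 7, 9 → best response Mixed.
Species 3 against (Dusk, Night): payoffs 4, 0 → best response Day.
Species 3 against (Dusk, Mixed): payoffs 8, 6 → best response Day.
Species 3 against (Night, Night): payoffs 5, 9 → best response Dusk.
Species 3 against (Night, Mixed): payoffs 1, 9 → best response Dusk.
Mutual best responses: (Dusk, Mixed, Day); (Night, Mixed, Dusk).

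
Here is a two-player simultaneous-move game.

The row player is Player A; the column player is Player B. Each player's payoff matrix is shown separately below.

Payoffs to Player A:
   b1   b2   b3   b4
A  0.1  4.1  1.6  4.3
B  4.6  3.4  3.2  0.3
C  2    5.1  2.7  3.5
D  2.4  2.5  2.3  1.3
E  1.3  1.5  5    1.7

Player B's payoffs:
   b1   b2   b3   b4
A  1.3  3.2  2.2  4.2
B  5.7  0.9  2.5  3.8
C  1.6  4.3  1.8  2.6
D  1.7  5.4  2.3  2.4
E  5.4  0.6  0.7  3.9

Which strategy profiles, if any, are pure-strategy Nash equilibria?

(A, b4) and (B, b1) and (C, b2)

Check each profile: it is a Nash equilibrium iff no player can strictly gain by switching unilaterally.
(A, b1): Player A can switch to B (0.1 → 4.6). Not NE.
(A, b2): Player A can switch to C (4.1 → 5.1). Not NE.
(A, b3): Player A can switch to B (1.6 → 3.2). Not NE.
(A, b4): Player A gets 4.3, best alternative 3.5; Player B gets 4.2, best alternative 3.2. No profitable deviation — NE.
(B, b1): Player A gets 4.6, best alternative 2.4; Player B gets 5.7, best alternative 3.8. No profitable deviation — NE.
(B, b2): Player A can switch to A (3.4 → 4.1). Not NE.
(B, b3): Player A can switch to E (3.2 → 5). Not NE.
(B, b4): Player A can switch to A (0.3 → 4.3). Not NE.
(C, b1): Player A can switch to B (2 → 4.6). Not NE.
(C, b2): Player A gets 5.1, best alternative 4.1; Player B gets 4.3, best alternative 2.6. No profitable deviation — NE.
(C, b3): Player A can switch to B (2.7 → 3.2). Not NE.
(C, b4): Player A can switch to A (3.5 → 4.3). Not NE.
(D, b1): Player A can switch to B (2.4 → 4.6). Not NE.
(The remaining 7 profiles each have a profitable deviation by the same check.)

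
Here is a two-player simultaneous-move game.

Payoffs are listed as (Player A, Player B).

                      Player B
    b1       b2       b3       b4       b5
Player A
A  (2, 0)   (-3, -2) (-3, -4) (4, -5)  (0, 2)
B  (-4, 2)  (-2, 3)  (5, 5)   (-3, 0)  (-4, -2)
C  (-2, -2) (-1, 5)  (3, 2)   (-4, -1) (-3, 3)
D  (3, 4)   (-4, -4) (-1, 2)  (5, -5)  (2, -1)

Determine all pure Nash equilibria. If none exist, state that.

For each strategy profile, look for a profitable unilateral deviation.
(A, b1): Player A can switch to D (2 → 3). Not NE.
(A, b2): Player A can switch to B (-3 → -2). Not NE.
(A, b3): Player A can switch to B (-3 → 5). Not NE.
(A, b4): Player A can switch to D (4 → 5). Not NE.
(A, b5): Player A can switch to D (0 → 2). Not NE.
(B, b1): Player A can switch to A (-4 → 2). Not NE.
(B, b2): Player A can switch to C (-2 → -1). Not NE.
(B, b3): Player A gets 5, best alternative 3; Player B gets 5, best alternative 3. No profitable deviation — NE.
(B, b4): Player A can switch to A (-3 → 4). Not NE.
(C, b2): Player A gets -1, best alternative -2; Player B gets 5, best alternative 3. No profitable deviation — NE.
(D, b1): Player A gets 3, best alternative 2; Player B gets 4, best alternative 2. No profitable deviation — NE.
(The remaining 9 profiles each have a profitable deviation by the same check.)

Pure-strategy Nash equilibria: (B, b3); (C, b2); (D, b1)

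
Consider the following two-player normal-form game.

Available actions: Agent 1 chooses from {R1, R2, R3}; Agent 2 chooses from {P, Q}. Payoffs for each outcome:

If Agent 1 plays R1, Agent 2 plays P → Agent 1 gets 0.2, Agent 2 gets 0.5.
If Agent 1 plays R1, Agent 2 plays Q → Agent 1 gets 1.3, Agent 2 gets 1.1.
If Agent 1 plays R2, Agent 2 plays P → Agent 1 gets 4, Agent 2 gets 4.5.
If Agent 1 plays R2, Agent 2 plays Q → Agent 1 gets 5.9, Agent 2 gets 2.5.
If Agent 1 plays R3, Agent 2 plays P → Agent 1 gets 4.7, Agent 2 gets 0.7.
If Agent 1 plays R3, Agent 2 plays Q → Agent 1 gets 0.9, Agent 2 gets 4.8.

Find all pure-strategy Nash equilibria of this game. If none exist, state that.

(R1, P): Agent 1 can switch to R2 (0.2 → 4). Not NE.
(R1, Q): Agent 1 can switch to R2 (1.3 → 5.9). Not NE.
(R2, P): Agent 1 can switch to R3 (4 → 4.7). Not NE.
(R2, Q): Agent 2 can switch to P (2.5 → 4.5). Not NE.
(R3, P): Agent 2 can switch to Q (0.7 → 4.8). Not NE.
(R3, Q): Agent 1 can switch to R1 (0.9 → 1.3). Not NE.

This game has no pure Nash equilibrium.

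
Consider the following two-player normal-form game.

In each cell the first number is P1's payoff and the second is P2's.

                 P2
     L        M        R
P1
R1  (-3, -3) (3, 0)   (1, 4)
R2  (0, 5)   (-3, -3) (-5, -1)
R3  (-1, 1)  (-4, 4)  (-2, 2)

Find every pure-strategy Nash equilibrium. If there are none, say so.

(R1, R), (R2, L)

P1 against L: payoffs -3, 0, -1 → best response R2.
P1 against M: payoffs 3, -3, -4 → best response R1.
P1 against R: payoffs 1, -5, -2 → best response R1.
P2 against R1: payoffs -3, 0, 4 → best response R.
P2 against R2: payoffs 5, -3, -1 → best response L.
P2 against R3: payoffs 1, 4, 2 → best response M.
Mutual best responses: (R1, R); (R2, L).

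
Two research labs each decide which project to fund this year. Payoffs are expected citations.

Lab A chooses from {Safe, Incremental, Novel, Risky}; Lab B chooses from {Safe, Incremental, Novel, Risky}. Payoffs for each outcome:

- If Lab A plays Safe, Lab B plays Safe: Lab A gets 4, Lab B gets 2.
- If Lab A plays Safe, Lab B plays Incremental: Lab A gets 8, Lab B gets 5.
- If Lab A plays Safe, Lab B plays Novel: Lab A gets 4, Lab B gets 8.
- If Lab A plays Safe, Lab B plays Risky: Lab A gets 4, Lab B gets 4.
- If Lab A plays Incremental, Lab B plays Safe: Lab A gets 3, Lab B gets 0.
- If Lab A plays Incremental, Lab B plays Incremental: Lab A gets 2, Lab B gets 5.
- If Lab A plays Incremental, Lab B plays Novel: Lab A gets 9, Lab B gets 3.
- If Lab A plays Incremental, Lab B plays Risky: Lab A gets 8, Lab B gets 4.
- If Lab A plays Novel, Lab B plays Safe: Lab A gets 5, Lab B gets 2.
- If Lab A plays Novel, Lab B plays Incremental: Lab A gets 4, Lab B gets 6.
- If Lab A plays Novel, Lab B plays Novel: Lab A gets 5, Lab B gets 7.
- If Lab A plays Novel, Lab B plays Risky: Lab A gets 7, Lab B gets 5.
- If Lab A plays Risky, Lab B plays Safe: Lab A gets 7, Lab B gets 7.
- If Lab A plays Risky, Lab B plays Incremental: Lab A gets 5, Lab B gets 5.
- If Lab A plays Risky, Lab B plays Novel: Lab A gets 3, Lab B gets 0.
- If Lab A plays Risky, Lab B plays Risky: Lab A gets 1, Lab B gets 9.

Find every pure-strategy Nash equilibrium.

Lab A against Safe: payoffs 4, 3, 5, 7 → best response Risky.
Lab A against Incremental: payoffs 8, 2, 4, 5 → best response Safe.
Lab A against Novel: payoffs 4, 9, 5, 3 → best response Incremental.
Lab A against Risky: payoffs 4, 8, 7, 1 → best response Incremental.
Lab B against Safe: payoffs 2, 5, 8, 4 → best response Novel.
Lab B against Incremental: payoffs 0, 5, 3, 4 → best response Incremental.
Lab B against Novel: payoffs 2, 6, 7, 5 → best response Novel.
Lab B against Risky: payoffs 7, 5, 0, 9 → best response Risky.
No profile is a mutual best response for all players.

none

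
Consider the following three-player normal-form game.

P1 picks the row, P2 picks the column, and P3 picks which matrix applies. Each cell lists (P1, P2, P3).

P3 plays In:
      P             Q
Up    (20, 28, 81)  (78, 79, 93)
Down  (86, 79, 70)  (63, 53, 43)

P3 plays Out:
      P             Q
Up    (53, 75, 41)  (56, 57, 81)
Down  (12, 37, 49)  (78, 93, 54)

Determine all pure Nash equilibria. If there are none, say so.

For each strategy profile, look for a profitable unilateral deviation.
(Up, P, In): P1 can switch to Down (20 → 86). Not NE.
(Up, P, Out): P3 can switch to In (41 → 81). Not NE.
(Up, Q, In): P1 gets 78, best alternative 63; P2 gets 79, best alternative 28; P3 gets 93, best alternative 81. No profitable deviation — NE.
(Up, Q, Out): P1 can switch to Down (56 → 78). Not NE.
(Down, P, In): P1 gets 86, best alternative 20; P2 gets 79, best alternative 53; P3 gets 70, best alternative 49. No profitable deviation — NE.
(Down, P, Out): P1 can switch to Up (12 → 53). Not NE.
(Down, Q, In): P1 can switch to Up (63 → 78). Not NE.
(Down, Q, Out): P1 gets 78, best alternative 56; P2 gets 93, best alternative 37; P3 gets 54, best alternative 43. No profitable deviation — NE.

The pure Nash equilibria are (Up, Q, In) and (Down, P, In) and (Down, Q, Out).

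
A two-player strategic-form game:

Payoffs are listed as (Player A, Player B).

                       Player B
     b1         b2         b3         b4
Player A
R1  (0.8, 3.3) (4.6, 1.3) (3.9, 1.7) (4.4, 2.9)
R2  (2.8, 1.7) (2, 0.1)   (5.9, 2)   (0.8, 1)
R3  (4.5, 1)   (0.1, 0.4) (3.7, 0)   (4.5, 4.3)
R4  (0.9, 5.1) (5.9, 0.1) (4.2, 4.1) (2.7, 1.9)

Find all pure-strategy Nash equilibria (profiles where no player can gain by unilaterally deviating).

(R1, b1): Player A can switch to R2 (0.8 → 2.8). Not NE.
(R1, b2): Player A can switch to R4 (4.6 → 5.9). Not NE.
(R1, b3): Player A can switch to R2 (3.9 → 5.9). Not NE.
(R1, b4): Player A can switch to R3 (4.4 → 4.5). Not NE.
(R2, b1): Player A can switch to R3 (2.8 → 4.5). Not NE.
(R2, b2): Player A can switch to R1 (2 → 4.6). Not NE.
(R2, b3): Player A gets 5.9, best alternative 4.2; Player B gets 2, best alternative 1.7. No profitable deviation — NE.
(R2, b4): Player A can switch to R1 (0.8 → 4.4). Not NE.
(R3, b1): Player B can switch to b4 (1 → 4.3). Not NE.
(R3, b4): Player A gets 4.5, best alternative 4.4; Player B gets 4.3, best alternative 1. No profitable deviation — NE.
(The remaining 6 profiles each have a profitable deviation by the same check.)

(R2, b3); (R3, b4)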